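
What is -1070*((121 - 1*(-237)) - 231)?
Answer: -135890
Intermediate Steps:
-1070*((121 - 1*(-237)) - 231) = -1070*((121 + 237) - 231) = -1070*(358 - 231) = -1070*127 = -135890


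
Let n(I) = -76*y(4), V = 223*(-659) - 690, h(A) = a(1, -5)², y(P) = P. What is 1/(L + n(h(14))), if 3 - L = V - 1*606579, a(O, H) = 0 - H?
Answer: 1/753925 ≈ 1.3264e-6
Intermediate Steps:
a(O, H) = -H
h(A) = 25 (h(A) = (-1*(-5))² = 5² = 25)
V = -147647 (V = -146957 - 690 = -147647)
n(I) = -304 (n(I) = -76*4 = -304)
L = 754229 (L = 3 - (-147647 - 1*606579) = 3 - (-147647 - 606579) = 3 - 1*(-754226) = 3 + 754226 = 754229)
1/(L + n(h(14))) = 1/(754229 - 304) = 1/753925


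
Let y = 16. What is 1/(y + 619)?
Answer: 1/635 ≈ 0.0015748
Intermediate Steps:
1/(y + 619) = 1/(16 + 619) = 1/635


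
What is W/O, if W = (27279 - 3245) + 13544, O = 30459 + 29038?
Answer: 37578/59497 ≈ 0.63159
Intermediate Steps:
O = 59497
W = 37578 (W = 24034 + 13544 = 37578)
W/O = 37578/59497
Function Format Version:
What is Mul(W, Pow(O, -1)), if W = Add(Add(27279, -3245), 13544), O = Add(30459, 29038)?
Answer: Rational(37578, 59497) ≈ 0.63159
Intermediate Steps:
O = 59497
W = 37578 (W = Add(24034, 13544) = 37578)
Mul(W, Pow(O, -1)) = Mul(37578, Pow(59497, -1)) = Mul(37578, Rational(1, 59497)) = Rational(37578, 59497)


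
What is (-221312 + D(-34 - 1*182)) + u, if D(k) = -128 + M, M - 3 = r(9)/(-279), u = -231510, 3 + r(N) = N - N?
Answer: -42124070/93 ≈ -4.5295e+5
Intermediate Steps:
r(N) = -3 (r(N) = -3 + (N - N) = -3 + 0 = -3)
M = 280/93 (M = 3 - 3/(-279) = 3 - 3*(-1/279) = 3 + 1/93 = 280/93 ≈ 3.0108)
D(k) = -11624/93 (D(k) = -128 + 280/93 = -11624/93)
(-221312 + D(-34 - 1*182)) + u = (-221312 - 11624/93) - 231510 = -20593640/93 - 231510 = -42124070/93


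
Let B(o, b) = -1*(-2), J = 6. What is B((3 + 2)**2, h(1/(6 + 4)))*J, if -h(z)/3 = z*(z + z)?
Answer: 12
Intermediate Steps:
h(z) = -6*z**2 (h(z) = -3*z*(z + z) = -3*z*2*z = -6*z**2)
B(o, b) = 2
B((3 + 2)**2, h(1/(6 + 4)))*J = 2*6 = 12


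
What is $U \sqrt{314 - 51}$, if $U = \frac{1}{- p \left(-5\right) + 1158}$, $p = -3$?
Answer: $\frac{\sqrt{263}}{1143} \approx 0.014188$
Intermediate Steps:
$U = \frac{1}{1143}$ ($U = \frac{1}{\left(-1\right) \left(-3\right) \left(-5\right) + 1158} = \frac{1}{3 \left(-5\right) + 1158} = \frac{1}{-15 + 1158} = \frac{1}{1143} \approx 0.00087489$)
$U \sqrt{314 - 51} = \frac{\sqrt{314 - 51}}{1143} = \frac{\sqrt{263}}{1143}$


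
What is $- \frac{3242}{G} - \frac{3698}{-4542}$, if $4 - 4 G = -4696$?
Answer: $- \frac{5190007}{2668425} \approx -1.945$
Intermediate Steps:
$G = 1175$ ($G = 1 - -1174 = 1 + 1174 = 1175$)
$- \frac{3242}{G} - \frac{3698}{-4542} = - \frac{3242}{1175} - \frac{3698}{-4542} = \left(-3242\right) \frac{1}{1175} - - \frac{1849}{2271} = - \frac{3242}{1175} + \frac{1849}{2271} = - \frac{5190007}{2668425}$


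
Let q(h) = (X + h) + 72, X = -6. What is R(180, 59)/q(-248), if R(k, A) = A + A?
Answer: -59/91 ≈ -0.64835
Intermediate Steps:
R(k, A) = 2*A
q(h) = 66 + h (q(h) = (-6 + h) + 72 = 66 + h)
R(180, 59)/q(-248) = (2*59)/(66 - 248) = 118/(-182) = 118*(-1/182) = -59/91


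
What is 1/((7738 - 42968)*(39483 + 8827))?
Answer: -1/1701961300 ≈ -5.8756e-10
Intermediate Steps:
1/((7738 - 42968)*(39483 + 8827)) = 1/(-35230*48310) = 1/(-1701961300) = -1/1701961300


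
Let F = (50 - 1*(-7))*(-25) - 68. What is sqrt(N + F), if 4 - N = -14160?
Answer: sqrt(12671) ≈ 112.57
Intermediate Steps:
N = 14164 (N = 4 - 1*(-14160) = 4 + 14160 = 14164)
F = -1493 (F = (50 + 7)*(-25) - 68 = 57*(-25) - 68 = -1425 - 68 = -1493)
sqrt(N + F) = sqrt(14164 - 1493) = sqrt(12671)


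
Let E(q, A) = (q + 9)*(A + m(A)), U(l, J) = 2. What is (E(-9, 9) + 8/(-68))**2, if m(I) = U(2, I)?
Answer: 4/289 ≈ 0.013841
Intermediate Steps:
m(I) = 2
E(q, A) = (2 + A)*(9 + q) (E(q, A) = (q + 9)*(A + 2) = (9 + q)*(2 + A) = (2 + A)*(9 + q))
(E(-9, 9) + 8/(-68))**2 = ((18 + 2*(-9) + 9*9 + 9*(-9)) + 8/(-68))**2 = ((18 - 18 + 81 - 81) + 8*(-1/68))**2 = (0 - 2/17)**2 = (-2/17)**2 = 4/289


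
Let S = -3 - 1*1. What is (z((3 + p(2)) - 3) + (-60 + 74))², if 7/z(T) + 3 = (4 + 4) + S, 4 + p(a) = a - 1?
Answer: 441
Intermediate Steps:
p(a) = -5 + a (p(a) = -4 + (a - 1) = -4 + (-1 + a) = -5 + a)
S = -4 (S = -3 - 1 = -4)
z(T) = 7 (z(T) = 7/(-3 + ((4 + 4) - 4)) = 7/(-3 + (8 - 4)) = 7/(-3 + 4) = 7/1 = 7*1 = 7)
(z((3 + p(2)) - 3) + (-60 + 74))² = (7 + (-60 + 74))² = (7 + 14)² = 21² = 441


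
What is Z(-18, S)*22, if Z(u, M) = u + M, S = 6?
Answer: -264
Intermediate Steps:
Z(u, M) = M + u
Z(-18, S)*22 = (6 - 18)*22 = -12*22 = -264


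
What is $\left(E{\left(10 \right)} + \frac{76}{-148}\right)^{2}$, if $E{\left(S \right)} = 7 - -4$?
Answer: $\frac{150544}{1369} \approx 109.97$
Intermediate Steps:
$E{\left(S \right)} = 11$ ($E{\left(S \right)} = 7 + 4 = 11$)
$\left(E{\left(10 \right)} + \frac{76}{-148}\right)^{2} = \left(11 + \frac{76}{-148}\right)^{2} = \left(11 + 76 \left(- \frac{1}{148}\right)\right)^{2} = \left(11 - \frac{19}{37}\right)^{2} = \left(\frac{388}{37}\right)^{2} = \frac{150544}{1369}$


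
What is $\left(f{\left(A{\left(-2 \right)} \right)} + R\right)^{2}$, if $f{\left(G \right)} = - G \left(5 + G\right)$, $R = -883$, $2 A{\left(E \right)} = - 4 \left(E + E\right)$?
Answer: $974169$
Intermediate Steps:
$A{\left(E \right)} = - 4 E$ ($A{\left(E \right)} = \frac{\left(-4\right) \left(E + E\right)}{2} = \frac{\left(-4\right) 2 E}{2} = \frac{\left(-8\right) E}{2} = - 4 E$)
$f{\left(G \right)} = - G \left(5 + G\right)$
$\left(f{\left(A{\left(-2 \right)} \right)} + R\right)^{2} = \left(- \left(-4\right) \left(-2\right) \left(5 - -8\right) - 883\right)^{2} = \left(\left(-1\right) 8 \left(5 + 8\right) - 883\right)^{2} = \left(\left(-1\right) 8 \cdot 13 - 883\right)^{2} = \left(-104 - 883\right)^{2} = \left(-987\right)^{2} = 974169$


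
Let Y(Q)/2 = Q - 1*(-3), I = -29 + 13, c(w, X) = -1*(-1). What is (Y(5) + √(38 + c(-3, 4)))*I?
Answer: -256 - 16*√39 ≈ -355.92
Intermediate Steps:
c(w, X) = 1
I = -16
Y(Q) = 6 + 2*Q (Y(Q) = 2*(Q - 1*(-3)) = 2*(Q + 3) = 2*(3 + Q) = 6 + 2*Q)
(Y(5) + √(38 + c(-3, 4)))*I = ((6 + 2*5) + √(38 + 1))*(-16) = ((6 + 10) + √39)*(-16) = (16 + √39)*(-16) = -256 - 16*√39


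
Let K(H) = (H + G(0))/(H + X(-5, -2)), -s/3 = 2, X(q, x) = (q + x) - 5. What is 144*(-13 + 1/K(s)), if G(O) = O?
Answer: -1440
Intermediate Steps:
X(q, x) = -5 + q + x
s = -6 (s = -3*2 = -6)
K(H) = H/(-12 + H) (K(H) = (H + 0)/(H + (-5 - 5 - 2)) = H/(H - 12) = H/(-12 + H))
144*(-13 + 1/K(s)) = 144*(-13 + 1/(-6/(-12 - 6))) = 144*(-13 + 1/(-6/(-18))) = 144*(-13 + 1/(-6*(-1/18))) = 144*(-13 + 1/(⅓)) = 144*(-13 + 3) = 144*(-10) = -1440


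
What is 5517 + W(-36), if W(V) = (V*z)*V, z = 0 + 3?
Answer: 9405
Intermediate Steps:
z = 3
W(V) = 3*V² (W(V) = (V*3)*V = (3*V)*V = 3*V²)
5517 + W(-36) = 5517 + 3*(-36)² = 5517 + 3*1296 = 5517 + 3888 = 9405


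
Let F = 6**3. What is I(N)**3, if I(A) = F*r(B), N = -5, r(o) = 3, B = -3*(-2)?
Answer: 272097792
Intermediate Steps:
B = 6
F = 216
I(A) = 648 (I(A) = 216*3 = 648)
I(N)**3 = 648**3 = 272097792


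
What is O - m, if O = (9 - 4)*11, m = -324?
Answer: 379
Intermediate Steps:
O = 55 (O = 5*11 = 55)
O - m = 55 - 1*(-324) = 55 + 324 = 379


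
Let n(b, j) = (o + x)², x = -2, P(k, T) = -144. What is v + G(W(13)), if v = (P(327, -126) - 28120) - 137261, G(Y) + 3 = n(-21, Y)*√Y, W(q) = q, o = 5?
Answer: -165528 + 9*√13 ≈ -1.6550e+5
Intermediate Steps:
n(b, j) = 9 (n(b, j) = (5 - 2)² = 3² = 9)
G(Y) = -3 + 9*√Y
v = -165525 (v = (-144 - 28120) - 137261 = -28264 - 137261 = -165525)
v + G(W(13)) = -165525 + (-3 + 9*√13) = -165528 + 9*√13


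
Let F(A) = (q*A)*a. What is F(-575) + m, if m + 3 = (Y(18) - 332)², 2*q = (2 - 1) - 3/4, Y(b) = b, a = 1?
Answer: 788169/8 ≈ 98521.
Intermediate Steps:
q = ⅛ (q = ((2 - 1) - 3/4)/2 = (1 - 3*¼)/2 = (1 - ¾)/2 = (½)*(¼) = ⅛ ≈ 0.12500)
m = 98593 (m = -3 + (18 - 332)² = -3 + (-314)² = -3 + 98596 = 98593)
F(A) = A/8 (F(A) = (A/8)*1 = A/8)
F(-575) + m = (⅛)*(-575) + 98593 = -575/8 + 98593 = 788169/8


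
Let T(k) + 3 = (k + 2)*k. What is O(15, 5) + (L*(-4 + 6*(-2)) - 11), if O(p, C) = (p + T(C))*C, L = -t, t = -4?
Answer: 160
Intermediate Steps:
T(k) = -3 + k*(2 + k) (T(k) = -3 + (k + 2)*k = -3 + (2 + k)*k = -3 + k*(2 + k))
L = 4 (L = -1*(-4) = 4)
O(p, C) = C*(-3 + p + C² + 2*C) (O(p, C) = (p + (-3 + C² + 2*C))*C = (-3 + p + C² + 2*C)*C = C*(-3 + p + C² + 2*C))
O(15, 5) + (L*(-4 + 6*(-2)) - 11) = 5*(-3 + 15 + 5² + 2*5) + (4*(-4 + 6*(-2)) - 11) = 5*(-3 + 15 + 25 + 10) + (4*(-4 - 12) - 11) = 5*47 + (4*(-16) - 11) = 235 + (-64 - 11) = 235 - 75 = 160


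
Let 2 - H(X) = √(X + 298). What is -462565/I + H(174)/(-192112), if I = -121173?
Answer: 44432022467/11639393688 + √118/96056 ≈ 3.8175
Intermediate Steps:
H(X) = 2 - √(298 + X) (H(X) = 2 - √(X + 298) = 2 - √(298 + X))
-462565/I + H(174)/(-192112) = -462565/(-121173) + (2 - √(298 + 174))/(-192112) = -462565*(-1/121173) + (2 - √472)*(-1/192112) = 462565/121173 + (2 - 2*√118)*(-1/192112) = 462565/121173 + (-1/96056 + √118/96056) = 44432022467/11639393688 + √118/96056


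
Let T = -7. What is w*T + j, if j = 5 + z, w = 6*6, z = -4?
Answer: -251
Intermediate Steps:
w = 36
j = 1 (j = 5 - 4 = 1)
w*T + j = 36*(-7) + 1 = -252 + 1 = -251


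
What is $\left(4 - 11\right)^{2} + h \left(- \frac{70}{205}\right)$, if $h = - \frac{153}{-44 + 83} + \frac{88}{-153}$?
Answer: $\frac{4121159}{81549} \approx 50.536$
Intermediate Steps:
$h = - \frac{8947}{1989}$ ($h = - \frac{153}{39} + 88 \left(- \frac{1}{153}\right) = \left(-153\right) \frac{1}{39} - \frac{88}{153} = - \frac{51}{13} - \frac{88}{153} = - \frac{8947}{1989} \approx -4.4982$)
$\left(4 - 11\right)^{2} + h \left(- \frac{70}{205}\right) = \left(4 - 11\right)^{2} - \frac{8947 \left(- \frac{70}{205}\right)}{1989} = \left(-7\right)^{2} - \frac{8947 \left(\left(-70\right) \frac{1}{205}\right)}{1989} = 49 - - \frac{125258}{81549} = 49 + \frac{125258}{81549} = \frac{4121159}{81549}$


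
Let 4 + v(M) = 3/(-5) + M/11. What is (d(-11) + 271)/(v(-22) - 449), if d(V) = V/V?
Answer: -40/67 ≈ -0.59702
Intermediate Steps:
d(V) = 1
v(M) = -23/5 + M/11 (v(M) = -4 + (3/(-5) + M/11) = -4 + (3*(-⅕) + M*(1/11)) = -4 + (-⅗ + M/11) = -23/5 + M/11)
(d(-11) + 271)/(v(-22) - 449) = (1 + 271)/((-23/5 + (1/11)*(-22)) - 449) = 272/((-23/5 - 2) - 449) = 272/(-33/5 - 449) = 272/(-2278/5) = 272*(-5/2278) = -40/67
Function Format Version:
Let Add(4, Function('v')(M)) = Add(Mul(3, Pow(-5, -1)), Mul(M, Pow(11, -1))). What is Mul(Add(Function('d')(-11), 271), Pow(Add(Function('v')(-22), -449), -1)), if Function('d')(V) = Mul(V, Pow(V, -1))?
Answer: Rational(-40, 67) ≈ -0.59702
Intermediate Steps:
Function('d')(V) = 1
Function('v')(M) = Add(Rational(-23, 5), Mul(Rational(1, 11), M)) (Function('v')(M) = Add(-4, Add(Mul(3, Pow(-5, -1)), Mul(M, Pow(11, -1)))) = Add(-4, Add(Mul(3, Rational(-1, 5)), Mul(M, Rational(1, 11)))) = Add(-4, Add(Rational(-3, 5), Mul(Rational(1, 11), M))) = Add(Rational(-23, 5), Mul(Rational(1, 11), M)))
Mul(Add(Function('d')(-11), 271), Pow(Add(Function('v')(-22), -449), -1)) = Mul(Add(1, 271), Pow(Add(Add(Rational(-23, 5), Mul(Rational(1, 11), -22)), -449), -1)) = Mul(272, Pow(Add(Add(Rational(-23, 5), -2), -449), -1)) = Mul(272, Pow(Add(Rational(-33, 5), -449), -1)) = Mul(272, Pow(Rational(-2278, 5), -1)) = Mul(272, Rational(-5, 2278)) = Rational(-40, 67)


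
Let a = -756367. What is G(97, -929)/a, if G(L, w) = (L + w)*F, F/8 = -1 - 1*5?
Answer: -39936/756367 ≈ -0.052800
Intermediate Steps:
F = -48 (F = 8*(-1 - 1*5) = 8*(-1 - 5) = 8*(-6) = -48)
G(L, w) = -48*L - 48*w (G(L, w) = (L + w)*(-48) = -48*L - 48*w)
G(97, -929)/a = (-48*97 - 48*(-929))/(-756367) = (-4656 + 44592)*(-1/756367) = 39936*(-1/756367) = -39936/756367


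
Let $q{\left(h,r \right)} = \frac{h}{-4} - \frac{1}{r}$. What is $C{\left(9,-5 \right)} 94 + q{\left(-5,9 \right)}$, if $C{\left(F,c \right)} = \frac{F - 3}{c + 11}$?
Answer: $\frac{3425}{36} \approx 95.139$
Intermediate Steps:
$C{\left(F,c \right)} = \frac{-3 + F}{11 + c}$
$q{\left(h,r \right)} = - \frac{1}{r} - \frac{h}{4}$ ($q{\left(h,r \right)} = h \left(- \frac{1}{4}\right) - \frac{1}{r} = - \frac{h}{4} - \frac{1}{r} = - \frac{1}{r} - \frac{h}{4}$)
$C{\left(9,-5 \right)} 94 + q{\left(-5,9 \right)} = \frac{-3 + 9}{11 - 5} \cdot 94 - - \frac{41}{36} = \frac{1}{6} \cdot 6 \cdot 94 + \left(\left(-1\right) \frac{1}{9} + \frac{5}{4}\right) = \frac{1}{6} \cdot 6 \cdot 94 + \left(- \frac{1}{9} + \frac{5}{4}\right) = 1 \cdot 94 + \frac{41}{36} = 94 + \frac{41}{36} = \frac{3425}{36}$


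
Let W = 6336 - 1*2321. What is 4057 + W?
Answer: 8072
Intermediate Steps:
W = 4015 (W = 6336 - 2321 = 4015)
4057 + W = 4057 + 4015 = 8072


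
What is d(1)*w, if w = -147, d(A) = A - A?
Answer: 0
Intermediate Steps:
d(A) = 0
d(1)*w = 0*(-147) = 0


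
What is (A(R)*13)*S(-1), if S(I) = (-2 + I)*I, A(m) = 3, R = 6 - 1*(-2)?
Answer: 117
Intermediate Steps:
R = 8 (R = 6 + 2 = 8)
S(I) = I*(-2 + I)
(A(R)*13)*S(-1) = (3*13)*(-(-2 - 1)) = 39*(-1*(-3)) = 39*3 = 117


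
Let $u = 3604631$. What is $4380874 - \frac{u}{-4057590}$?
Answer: $\frac{17775794138291}{4057590} \approx 4.3809 \cdot 10^{6}$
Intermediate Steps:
$4380874 - \frac{u}{-4057590} = 4380874 - \frac{3604631}{-4057590} = 4380874 - 3604631 \left(- \frac{1}{4057590}\right) = 4380874 - - \frac{3604631}{4057590} = 4380874 + \frac{3604631}{4057590} = \frac{17775794138291}{4057590}$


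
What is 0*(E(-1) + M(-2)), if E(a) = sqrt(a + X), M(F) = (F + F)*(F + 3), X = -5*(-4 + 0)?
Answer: 0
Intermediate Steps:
X = 20 (X = -5*(-4) = 20)
M(F) = 2*F*(3 + F) (M(F) = (2*F)*(3 + F) = 2*F*(3 + F))
E(a) = sqrt(20 + a) (E(a) = sqrt(a + 20) = sqrt(20 + a))
0*(E(-1) + M(-2)) = 0*(sqrt(20 - 1) + 2*(-2)*(3 - 2)) = 0*(sqrt(19) + 2*(-2)*1) = 0*(sqrt(19) - 4) = 0*(-4 + sqrt(19)) = 0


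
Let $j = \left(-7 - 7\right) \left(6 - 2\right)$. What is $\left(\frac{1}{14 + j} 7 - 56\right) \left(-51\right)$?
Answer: $\frac{5729}{2} \approx 2864.5$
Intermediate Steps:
$j = -56$ ($j = \left(-14\right) 4 = -56$)
$\left(\frac{1}{14 + j} 7 - 56\right) \left(-51\right) = \left(\frac{1}{14 - 56} \cdot 7 - 56\right) \left(-51\right) = \left(\frac{1}{-42} \cdot 7 - 56\right) \left(-51\right) = \left(\left(- \frac{1}{42}\right) 7 - 56\right) \left(-51\right) = \left(- \frac{1}{6} - 56\right) \left(-51\right) = \left(- \frac{337}{6}\right) \left(-51\right) = \frac{5729}{2}$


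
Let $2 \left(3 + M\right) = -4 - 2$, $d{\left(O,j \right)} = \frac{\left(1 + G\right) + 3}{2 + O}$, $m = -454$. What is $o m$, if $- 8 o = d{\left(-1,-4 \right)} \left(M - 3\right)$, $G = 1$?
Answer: $- \frac{10215}{4} \approx -2553.8$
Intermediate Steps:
$d{\left(O,j \right)} = \frac{5}{2 + O}$ ($d{\left(O,j \right)} = \frac{\left(1 + 1\right) + 3}{2 + O} = \frac{2 + 3}{2 + O} = \frac{5}{2 + O}$)
$M = -6$ ($M = -3 + \frac{-4 - 2}{2} = -3 + \frac{1}{2} \left(-6\right) = -3 - 3 = -6$)
$o = \frac{45}{8}$ ($o = - \frac{\frac{5}{2 - 1} \left(-6 - 3\right)}{8} = - \frac{\frac{5}{1} \left(-9\right)}{8} = - \frac{5 \cdot 1 \left(-9\right)}{8} = - \frac{5 \left(-9\right)}{8} = \left(- \frac{1}{8}\right) \left(-45\right) = \frac{45}{8} \approx 5.625$)
$o m = \frac{45}{8} \left(-454\right) = - \frac{10215}{4}$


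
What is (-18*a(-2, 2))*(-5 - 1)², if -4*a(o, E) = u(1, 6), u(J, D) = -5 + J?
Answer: -648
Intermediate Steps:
a(o, E) = 1 (a(o, E) = -(-5 + 1)/4 = -¼*(-4) = 1)
(-18*a(-2, 2))*(-5 - 1)² = (-18*1)*(-5 - 1)² = -18*(-6)² = -18*36 = -648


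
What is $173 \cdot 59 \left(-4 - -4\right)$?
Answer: $0$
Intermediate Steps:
$173 \cdot 59 \left(-4 - -4\right) = 10207 \left(-4 + 4\right) = 10207 \cdot 0 = 0$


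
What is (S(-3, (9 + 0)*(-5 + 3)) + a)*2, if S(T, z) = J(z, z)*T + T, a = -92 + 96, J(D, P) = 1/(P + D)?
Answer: 13/6 ≈ 2.1667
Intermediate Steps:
J(D, P) = 1/(D + P)
a = 4
S(T, z) = T + T/(2*z) (S(T, z) = T/(z + z) + T = T/((2*z)) + T = (1/(2*z))*T + T = T/(2*z) + T = T + T/(2*z))
(S(-3, (9 + 0)*(-5 + 3)) + a)*2 = ((-3 + (½)*(-3)/((9 + 0)*(-5 + 3))) + 4)*2 = ((-3 + (½)*(-3)/(9*(-2))) + 4)*2 = ((-3 + (½)*(-3)/(-18)) + 4)*2 = ((-3 + (½)*(-3)*(-1/18)) + 4)*2 = ((-3 + 1/12) + 4)*2 = (-35/12 + 4)*2 = (13/12)*2 = 13/6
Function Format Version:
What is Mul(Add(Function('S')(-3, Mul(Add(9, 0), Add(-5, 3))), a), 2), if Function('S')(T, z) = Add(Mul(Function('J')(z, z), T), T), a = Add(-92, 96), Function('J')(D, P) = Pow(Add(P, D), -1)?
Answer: Rational(13, 6) ≈ 2.1667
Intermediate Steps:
Function('J')(D, P) = Pow(Add(D, P), -1)
a = 4
Function('S')(T, z) = Add(T, Mul(Rational(1, 2), T, Pow(z, -1))) (Function('S')(T, z) = Add(Mul(Pow(Add(z, z), -1), T), T) = Add(Mul(Pow(Mul(2, z), -1), T), T) = Add(Mul(Mul(Rational(1, 2), Pow(z, -1)), T), T) = Add(Mul(Rational(1, 2), T, Pow(z, -1)), T) = Add(T, Mul(Rational(1, 2), T, Pow(z, -1))))
Mul(Add(Function('S')(-3, Mul(Add(9, 0), Add(-5, 3))), a), 2) = Mul(Add(Add(-3, Mul(Rational(1, 2), -3, Pow(Mul(Add(9, 0), Add(-5, 3)), -1))), 4), 2) = Mul(Add(Add(-3, Mul(Rational(1, 2), -3, Pow(Mul(9, -2), -1))), 4), 2) = Mul(Add(Add(-3, Mul(Rational(1, 2), -3, Pow(-18, -1))), 4), 2) = Mul(Add(Add(-3, Mul(Rational(1, 2), -3, Rational(-1, 18))), 4), 2) = Mul(Add(Add(-3, Rational(1, 12)), 4), 2) = Mul(Add(Rational(-35, 12), 4), 2) = Mul(Rational(13, 12), 2) = Rational(13, 6)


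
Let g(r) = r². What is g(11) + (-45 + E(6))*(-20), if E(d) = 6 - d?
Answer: 1021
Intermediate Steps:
g(11) + (-45 + E(6))*(-20) = 11² + (-45 + (6 - 1*6))*(-20) = 121 + (-45 + (6 - 6))*(-20) = 121 + (-45 + 0)*(-20) = 121 - 45*(-20) = 121 + 900 = 1021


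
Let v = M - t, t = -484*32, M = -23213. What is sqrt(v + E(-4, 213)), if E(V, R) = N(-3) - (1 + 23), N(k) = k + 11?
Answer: I*sqrt(7741) ≈ 87.983*I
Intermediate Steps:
N(k) = 11 + k
t = -15488
E(V, R) = -16 (E(V, R) = (11 - 3) - (1 + 23) = 8 - 1*24 = 8 - 24 = -16)
v = -7725 (v = -23213 - 1*(-15488) = -23213 + 15488 = -7725)
sqrt(v + E(-4, 213)) = sqrt(-7725 - 16) = sqrt(-7741) = I*sqrt(7741)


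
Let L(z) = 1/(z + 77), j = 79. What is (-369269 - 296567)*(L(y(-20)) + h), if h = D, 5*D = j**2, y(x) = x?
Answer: -12466622648/15 ≈ -8.3111e+8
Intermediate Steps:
L(z) = 1/(77 + z)
D = 6241/5 (D = (1/5)*79**2 = (1/5)*6241 = 6241/5 ≈ 1248.2)
h = 6241/5 ≈ 1248.2
(-369269 - 296567)*(L(y(-20)) + h) = (-369269 - 296567)*(1/(77 - 20) + 6241/5) = -665836*(1/57 + 6241/5) = -665836*355742/285 = -12466622648/15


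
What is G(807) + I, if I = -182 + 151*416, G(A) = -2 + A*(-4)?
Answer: 59404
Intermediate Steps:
G(A) = -2 - 4*A
I = 62634 (I = -182 + 62816 = 62634)
G(807) + I = (-2 - 4*807) + 62634 = (-2 - 3228) + 62634 = -3230 + 62634 = 59404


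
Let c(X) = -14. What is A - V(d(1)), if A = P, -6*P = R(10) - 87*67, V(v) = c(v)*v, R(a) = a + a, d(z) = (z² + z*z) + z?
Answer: 6061/6 ≈ 1010.2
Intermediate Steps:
d(z) = z + 2*z² (d(z) = (z² + z²) + z = 2*z² + z = z + 2*z²)
R(a) = 2*a
V(v) = -14*v
P = 5809/6 (P = -(2*10 - 87*67)/6 = -(20 - 5829)/6 = -⅙*(-5809) = 5809/6 ≈ 968.17)
A = 5809/6 ≈ 968.17
A - V(d(1)) = 5809/6 - (-14)*1*(1 + 2*1) = 5809/6 - (-14)*1*(1 + 2) = 5809/6 - (-14)*1*3 = 5809/6 - (-14)*3 = 5809/6 - 1*(-42) = 5809/6 + 42 = 6061/6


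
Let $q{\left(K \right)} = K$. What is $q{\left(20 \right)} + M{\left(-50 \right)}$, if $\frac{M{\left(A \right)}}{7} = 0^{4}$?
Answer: $20$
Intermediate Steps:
$M{\left(A \right)} = 0$ ($M{\left(A \right)} = 7 \cdot 0^{4} = 7 \cdot 0 = 0$)
$q{\left(20 \right)} + M{\left(-50 \right)} = 20 + 0 = 20$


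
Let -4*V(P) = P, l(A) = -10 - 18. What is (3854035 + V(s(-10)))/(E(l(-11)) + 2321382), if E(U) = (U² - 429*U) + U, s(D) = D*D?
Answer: 128467/77805 ≈ 1.6511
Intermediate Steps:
s(D) = D²
l(A) = -28
E(U) = U² - 428*U
V(P) = -P/4
(3854035 + V(s(-10)))/(E(l(-11)) + 2321382) = (3854035 - ¼*(-10)²)/(-28*(-428 - 28) + 2321382) = (3854035 - ¼*100)/(-28*(-456) + 2321382) = (3854035 - 25)/(12768 + 2321382) = 3854010/2334150 = 3854010*(1/2334150) = 128467/77805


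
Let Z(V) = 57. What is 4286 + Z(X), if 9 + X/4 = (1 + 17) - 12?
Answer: 4343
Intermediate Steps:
X = -12 (X = -36 + 4*((1 + 17) - 12) = -36 + 4*(18 - 12) = -36 + 4*6 = -36 + 24 = -12)
4286 + Z(X) = 4286 + 57 = 4343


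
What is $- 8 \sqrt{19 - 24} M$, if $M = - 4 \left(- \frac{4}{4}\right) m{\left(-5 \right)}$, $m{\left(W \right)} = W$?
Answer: $160 i \sqrt{5} \approx 357.77 i$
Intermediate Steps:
$M = -20$ ($M = - 4 \left(- \frac{4}{4}\right) \left(-5\right) = - 4 \left(\left(-4\right) \frac{1}{4}\right) \left(-5\right) = \left(-4\right) \left(-1\right) \left(-5\right) = 4 \left(-5\right) = -20$)
$- 8 \sqrt{19 - 24} M = - 8 \sqrt{19 - 24} \left(-20\right) = - 8 \sqrt{-5} \left(-20\right) = - 8 i \sqrt{5} \left(-20\right) = 160 i \sqrt{5}$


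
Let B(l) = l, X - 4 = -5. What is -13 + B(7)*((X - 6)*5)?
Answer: -258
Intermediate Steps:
X = -1 (X = 4 - 5 = -1)
-13 + B(7)*((X - 6)*5) = -13 + 7*((-1 - 6)*5) = -13 + 7*(-7*5) = -13 + 7*(-35) = -13 - 245 = -258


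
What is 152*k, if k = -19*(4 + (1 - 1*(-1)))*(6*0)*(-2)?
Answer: 0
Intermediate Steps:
k = 0 (k = -19*(4 + (1 + 1))*0*(-2) = -19*(4 + 2)*0 = -114*0 = -19*0 = 0)
152*k = 152*0 = 0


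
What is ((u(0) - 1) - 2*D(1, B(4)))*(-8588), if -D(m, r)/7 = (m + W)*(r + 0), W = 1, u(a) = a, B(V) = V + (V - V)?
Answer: -953268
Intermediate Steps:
B(V) = V (B(V) = V + 0 = V)
D(m, r) = -7*r*(1 + m) (D(m, r) = -7*(m + 1)*(r + 0) = -7*(1 + m)*r = -7*r*(1 + m))
((u(0) - 1) - 2*D(1, B(4)))*(-8588) = ((0 - 1) - (-14)*4*(1 + 1))*(-8588) = (-1 - (-14)*4*2)*(-8588) = (-1 - 2*(-56))*(-8588) = (-1 + 112)*(-8588) = 111*(-8588) = -953268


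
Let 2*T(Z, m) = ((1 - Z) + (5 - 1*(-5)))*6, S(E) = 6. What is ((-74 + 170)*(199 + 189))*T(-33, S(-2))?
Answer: 4916736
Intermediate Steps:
T(Z, m) = 33 - 3*Z (T(Z, m) = (((1 - Z) + (5 - 1*(-5)))*6)/2 = (((1 - Z) + (5 + 5))*6)/2 = (((1 - Z) + 10)*6)/2 = ((11 - Z)*6)/2 = (66 - 6*Z)/2 = 33 - 3*Z)
((-74 + 170)*(199 + 189))*T(-33, S(-2)) = ((-74 + 170)*(199 + 189))*(33 - 3*(-33)) = (96*388)*(33 + 99) = 37248*132 = 4916736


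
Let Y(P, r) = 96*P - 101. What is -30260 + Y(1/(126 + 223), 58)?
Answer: -10595893/349 ≈ -30361.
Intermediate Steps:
Y(P, r) = -101 + 96*P
-30260 + Y(1/(126 + 223), 58) = -30260 + (-101 + 96/(126 + 223)) = -30260 + (-101 + 96/349) = -30260 - 35153/349 = -10595893/349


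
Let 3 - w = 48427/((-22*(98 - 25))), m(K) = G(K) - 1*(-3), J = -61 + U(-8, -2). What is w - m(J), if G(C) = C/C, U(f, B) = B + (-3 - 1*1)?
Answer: 46821/1606 ≈ 29.154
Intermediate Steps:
U(f, B) = -4 + B (U(f, B) = B + (-3 - 1) = B - 4 = -4 + B)
G(C) = 1
J = -67 (J = -61 + (-4 - 2) = -61 - 6 = -67)
m(K) = 4 (m(K) = 1 - 1*(-3) = 1 + 3 = 4)
w = 53245/1606 (w = 3 - 48427/((-22*(98 - 25))) = 3 - 48427/((-22*73)) = 3 - 48427/(-1606) = 3 - 48427*(-1)/1606 = 3 - 1*(-48427/1606) = 3 + 48427/1606 = 53245/1606 ≈ 33.154)
w - m(J) = 53245/1606 - 1*4 = 53245/1606 - 4 = 46821/1606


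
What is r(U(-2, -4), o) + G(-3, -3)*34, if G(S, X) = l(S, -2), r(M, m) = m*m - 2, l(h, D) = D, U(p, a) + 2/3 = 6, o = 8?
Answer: -6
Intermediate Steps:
U(p, a) = 16/3 (U(p, a) = -⅔ + 6 = 16/3)
r(M, m) = -2 + m² (r(M, m) = m² - 2 = -2 + m²)
G(S, X) = -2
r(U(-2, -4), o) + G(-3, -3)*34 = (-2 + 8²) - 2*34 = (-2 + 64) - 68 = 62 - 68 = -6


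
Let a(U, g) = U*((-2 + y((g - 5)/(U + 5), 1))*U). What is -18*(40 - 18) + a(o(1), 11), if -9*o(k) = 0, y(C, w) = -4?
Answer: -396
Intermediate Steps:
o(k) = 0 (o(k) = -⅑*0 = 0)
a(U, g) = -6*U² (a(U, g) = U*((-2 - 4)*U) = U*(-6*U) = -6*U²)
-18*(40 - 18) + a(o(1), 11) = -18*(40 - 18) - 6*0² = -18*22 - 6*0 = -396 + 0 = -396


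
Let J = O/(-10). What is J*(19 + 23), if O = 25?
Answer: -105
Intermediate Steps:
J = -5/2 (J = 25/(-10) = 25*(-⅒) = -5/2 ≈ -2.5000)
J*(19 + 23) = -5*(19 + 23)/2 = -5/2*42 = -105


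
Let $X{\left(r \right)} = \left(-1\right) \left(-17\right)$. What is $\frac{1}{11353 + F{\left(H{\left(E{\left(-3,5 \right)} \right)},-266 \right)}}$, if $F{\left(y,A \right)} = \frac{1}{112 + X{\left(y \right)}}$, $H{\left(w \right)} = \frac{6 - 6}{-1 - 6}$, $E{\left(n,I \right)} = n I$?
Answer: $\frac{129}{1464538} \approx 8.8082 \cdot 10^{-5}$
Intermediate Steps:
$E{\left(n,I \right)} = I n$
$X{\left(r \right)} = 17$
$H{\left(w \right)} = 0$ ($H{\left(w \right)} = \frac{0}{-7} = 0 \left(- \frac{1}{7}\right) = 0$)
$F{\left(y,A \right)} = \frac{1}{129}$ ($F{\left(y,A \right)} = \frac{1}{112 + 17} = \frac{1}{129}$)
$\frac{1}{11353 + F{\left(H{\left(E{\left(-3,5 \right)} \right)},-266 \right)}} = \frac{1}{11353 + \frac{1}{129}} = \frac{1}{\frac{1464538}{129}} = \frac{129}{1464538}$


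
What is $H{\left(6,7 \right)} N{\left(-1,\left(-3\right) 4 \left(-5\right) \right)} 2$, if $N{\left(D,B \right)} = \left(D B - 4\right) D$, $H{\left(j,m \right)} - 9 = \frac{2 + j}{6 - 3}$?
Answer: $\frac{4480}{3} \approx 1493.3$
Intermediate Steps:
$H{\left(j,m \right)} = \frac{29}{3} + \frac{j}{3}$ ($H{\left(j,m \right)} = 9 + \frac{2 + j}{6 - 3} = 9 + \frac{2 + j}{3} = 9 + \left(2 + j\right) \frac{1}{3} = 9 + \left(\frac{2}{3} + \frac{j}{3}\right) = \frac{29}{3} + \frac{j}{3}$)
$N{\left(D,B \right)} = D \left(-4 + B D\right)$ ($N{\left(D,B \right)} = \left(B D - 4\right) D = \left(-4 + B D\right) D = D \left(-4 + B D\right)$)
$H{\left(6,7 \right)} N{\left(-1,\left(-3\right) 4 \left(-5\right) \right)} 2 = \left(\frac{29}{3} + \frac{1}{3} \cdot 6\right) \left(- (-4 + \left(-3\right) 4 \left(-5\right) \left(-1\right))\right) 2 = \left(\frac{29}{3} + 2\right) \left(- (-4 + \left(-12\right) \left(-5\right) \left(-1\right))\right) 2 = \frac{35 \left(- (-4 + 60 \left(-1\right))\right)}{3} \cdot 2 = \frac{35 \left(- (-4 - 60)\right)}{3} \cdot 2 = \frac{35 \left(\left(-1\right) \left(-64\right)\right)}{3} \cdot 2 = \frac{35}{3} \cdot 64 \cdot 2 = \frac{2240}{3} \cdot 2 = \frac{4480}{3}$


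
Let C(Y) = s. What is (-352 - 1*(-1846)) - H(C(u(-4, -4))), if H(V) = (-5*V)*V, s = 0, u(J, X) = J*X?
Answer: 1494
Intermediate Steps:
C(Y) = 0
H(V) = -5*V**2
(-352 - 1*(-1846)) - H(C(u(-4, -4))) = (-352 - 1*(-1846)) - (-5)*0**2 = (-352 + 1846) - (-5)*0 = 1494 - 1*0 = 1494 + 0 = 1494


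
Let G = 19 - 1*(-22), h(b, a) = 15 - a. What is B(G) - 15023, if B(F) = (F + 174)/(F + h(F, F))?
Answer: -45026/3 ≈ -15009.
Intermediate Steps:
G = 41 (G = 19 + 22 = 41)
B(F) = 58/5 + F/15 (B(F) = (F + 174)/(F + (15 - F)) = (174 + F)/15 = (174 + F)*(1/15) = 58/5 + F/15)
B(G) - 15023 = (58/5 + (1/15)*41) - 15023 = (58/5 + 41/15) - 15023 = 43/3 - 15023 = -45026/3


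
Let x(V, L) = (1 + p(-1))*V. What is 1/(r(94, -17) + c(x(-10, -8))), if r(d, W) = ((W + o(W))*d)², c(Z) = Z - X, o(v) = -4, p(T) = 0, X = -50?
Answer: 1/3896716 ≈ 2.5663e-7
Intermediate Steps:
x(V, L) = V (x(V, L) = (1 + 0)*V = 1*V = V)
c(Z) = 50 + Z (c(Z) = Z - 1*(-50) = Z + 50 = 50 + Z)
r(d, W) = d²*(-4 + W)² (r(d, W) = ((W - 4)*d)² = ((-4 + W)*d)² = (d*(-4 + W))² = d²*(-4 + W)²)
1/(r(94, -17) + c(x(-10, -8))) = 1/(94²*(-4 - 17)² + (50 - 10)) = 1/(8836*(-21)² + 40) = 1/(8836*441 + 40) = 1/(3896676 + 40) = 1/3896716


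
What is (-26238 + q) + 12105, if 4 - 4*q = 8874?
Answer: -32701/2 ≈ -16351.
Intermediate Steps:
q = -4435/2 (q = 1 - ¼*8874 = 1 - 4437/2 = -4435/2 ≈ -2217.5)
(-26238 + q) + 12105 = (-26238 - 4435/2) + 12105 = -56911/2 + 12105 = -32701/2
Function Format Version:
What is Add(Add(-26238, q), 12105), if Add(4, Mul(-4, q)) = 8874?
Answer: Rational(-32701, 2) ≈ -16351.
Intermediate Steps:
q = Rational(-4435, 2) (q = Add(1, Mul(Rational(-1, 4), 8874)) = Add(1, Rational(-4437, 2)) = Rational(-4435, 2) ≈ -2217.5)
Add(Add(-26238, q), 12105) = Add(Add(-26238, Rational(-4435, 2)), 12105) = Add(Rational(-56911, 2), 12105) = Rational(-32701, 2)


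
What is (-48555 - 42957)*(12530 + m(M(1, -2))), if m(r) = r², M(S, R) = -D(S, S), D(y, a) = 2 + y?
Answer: -1147468968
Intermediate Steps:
M(S, R) = -2 - S (M(S, R) = -(2 + S) = -2 - S)
(-48555 - 42957)*(12530 + m(M(1, -2))) = (-48555 - 42957)*(12530 + (-2 - 1*1)²) = -91512*(12530 + (-2 - 1)²) = -91512*(12530 + (-3)²) = -91512*(12530 + 9) = -91512*12539 = -1147468968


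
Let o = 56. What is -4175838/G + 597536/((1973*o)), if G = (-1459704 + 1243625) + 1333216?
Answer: 1227080866/734703767 ≈ 1.6702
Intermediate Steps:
G = 1117137 (G = -216079 + 1333216 = 1117137)
-4175838/G + 597536/((1973*o)) = -4175838/1117137 + 597536/((1973*56)) = -4175838*1/1117137 + 597536/110488 = -1391946/372379 + 597536*(1/110488) = -1391946/372379 + 74692/13811 = 1227080866/734703767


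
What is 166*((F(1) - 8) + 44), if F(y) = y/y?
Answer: 6142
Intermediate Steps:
F(y) = 1
166*((F(1) - 8) + 44) = 166*((1 - 8) + 44) = 166*(-7 + 44) = 166*37 = 6142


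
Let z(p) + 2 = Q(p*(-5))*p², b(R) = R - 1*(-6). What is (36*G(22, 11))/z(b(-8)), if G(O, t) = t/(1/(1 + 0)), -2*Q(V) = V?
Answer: -18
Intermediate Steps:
Q(V) = -V/2
G(O, t) = t (G(O, t) = t/(1/1) = t/1 = t*1 = t)
b(R) = 6 + R (b(R) = R + 6 = 6 + R)
z(p) = -2 + 5*p³/2 (z(p) = -2 + (-p*(-5)/2)*p² = -2 + (-(-5)*p/2)*p² = -2 + (5*p/2)*p² = -2 + 5*p³/2)
(36*G(22, 11))/z(b(-8)) = (36*11)/(-2 + 5*(6 - 8)³/2) = 396/(-2 + (5/2)*(-2)³) = 396/(-2 + (5/2)*(-8)) = 396/(-2 - 20) = 396/(-22) = 396*(-1/22) = -18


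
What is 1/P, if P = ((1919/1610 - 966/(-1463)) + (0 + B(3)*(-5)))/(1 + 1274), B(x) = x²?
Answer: -25236750/854047 ≈ -29.550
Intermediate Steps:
P = -854047/25236750 (P = ((1919/1610 - 966/(-1463)) + (0 + 3²*(-5)))/(1 + 1274) = ((1919*(1/1610) - 966*(-1/1463)) + (0 + 9*(-5)))/1275 = ((1919/1610 + 138/209) + (0 - 45))*(1/1275) = (623251/336490 - 45)*(1/1275) = -14518799/336490*1/1275 = -854047/25236750 ≈ -0.033841)
1/P = 1/(-854047/25236750) = -25236750/854047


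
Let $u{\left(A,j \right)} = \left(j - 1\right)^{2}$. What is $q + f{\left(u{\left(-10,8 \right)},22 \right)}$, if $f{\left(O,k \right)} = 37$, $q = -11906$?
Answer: $-11869$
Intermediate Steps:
$u{\left(A,j \right)} = \left(-1 + j\right)^{2}$
$q + f{\left(u{\left(-10,8 \right)},22 \right)} = -11906 + 37 = -11869$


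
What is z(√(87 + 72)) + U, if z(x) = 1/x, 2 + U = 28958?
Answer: 28956 + √159/159 ≈ 28956.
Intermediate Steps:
U = 28956 (U = -2 + 28958 = 28956)
z(√(87 + 72)) + U = 1/(√(87 + 72)) + 28956 = 1/(√159) + 28956 = √159/159 + 28956 = 28956 + √159/159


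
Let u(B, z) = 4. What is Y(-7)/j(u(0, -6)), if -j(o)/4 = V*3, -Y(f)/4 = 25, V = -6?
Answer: -25/18 ≈ -1.3889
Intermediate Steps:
Y(f) = -100 (Y(f) = -4*25 = -100)
j(o) = 72 (j(o) = -(-24)*3 = -4*(-18) = 72)
Y(-7)/j(u(0, -6)) = -100/72 = -100*1/72 = -25/18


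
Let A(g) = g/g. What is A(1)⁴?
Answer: 1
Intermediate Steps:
A(g) = 1
A(1)⁴ = 1⁴ = 1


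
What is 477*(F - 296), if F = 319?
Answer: 10971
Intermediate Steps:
477*(F - 296) = 477*(319 - 296) = 477*23 = 10971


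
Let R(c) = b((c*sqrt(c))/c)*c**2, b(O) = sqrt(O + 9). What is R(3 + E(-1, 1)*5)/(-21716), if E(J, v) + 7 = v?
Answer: -729*sqrt(9 + 3*I*sqrt(3))/21716 ≈ -0.10453 - 0.028009*I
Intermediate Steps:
E(J, v) = -7 + v
b(O) = sqrt(9 + O)
R(c) = c**2*sqrt(9 + sqrt(c)) (R(c) = sqrt(9 + (c*sqrt(c))/c)*c**2 = sqrt(9 + c**(3/2)/c)*c**2 = sqrt(9 + sqrt(c))*c**2 = c**2*sqrt(9 + sqrt(c)))
R(3 + E(-1, 1)*5)/(-21716) = ((3 + (-7 + 1)*5)**2*sqrt(9 + sqrt(3 + (-7 + 1)*5)))/(-21716) = ((3 - 6*5)**2*sqrt(9 + sqrt(3 - 6*5)))*(-1/21716) = ((3 - 30)**2*sqrt(9 + sqrt(3 - 30)))*(-1/21716) = ((-27)**2*sqrt(9 + sqrt(-27)))*(-1/21716) = (729*sqrt(9 + 3*I*sqrt(3)))*(-1/21716) = -729*sqrt(9 + 3*I*sqrt(3))/21716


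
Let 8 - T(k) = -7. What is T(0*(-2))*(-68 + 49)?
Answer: -285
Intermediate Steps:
T(k) = 15 (T(k) = 8 - 1*(-7) = 8 + 7 = 15)
T(0*(-2))*(-68 + 49) = 15*(-68 + 49) = 15*(-19) = -285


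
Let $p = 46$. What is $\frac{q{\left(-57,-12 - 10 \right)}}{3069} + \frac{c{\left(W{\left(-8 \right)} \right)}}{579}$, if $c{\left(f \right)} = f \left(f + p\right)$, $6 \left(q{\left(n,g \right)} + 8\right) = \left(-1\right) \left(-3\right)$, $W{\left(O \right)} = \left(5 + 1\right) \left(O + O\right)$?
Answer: $\frac{3272635}{394878} \approx 8.2877$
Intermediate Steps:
$W{\left(O \right)} = 12 O$ ($W{\left(O \right)} = 6 \cdot 2 O = 12 O$)
$q{\left(n,g \right)} = - \frac{15}{2}$ ($q{\left(n,g \right)} = -8 + \frac{\left(-1\right) \left(-3\right)}{6} = -8 + \frac{1}{6} \cdot 3 = -8 + \frac{1}{2} = - \frac{15}{2}$)
$c{\left(f \right)} = f \left(46 + f\right)$ ($c{\left(f \right)} = f \left(f + 46\right) = f \left(46 + f\right)$)
$\frac{q{\left(-57,-12 - 10 \right)}}{3069} + \frac{c{\left(W{\left(-8 \right)} \right)}}{579} = - \frac{15}{2 \cdot 3069} + \frac{12 \left(-8\right) \left(46 + 12 \left(-8\right)\right)}{579} = \left(- \frac{15}{2}\right) \frac{1}{3069} + - 96 \left(46 - 96\right) \frac{1}{579} = - \frac{5}{2046} + \left(-96\right) \left(-50\right) \frac{1}{579} = - \frac{5}{2046} + 4800 \cdot \frac{1}{579} = - \frac{5}{2046} + \frac{1600}{193} = \frac{3272635}{394878}$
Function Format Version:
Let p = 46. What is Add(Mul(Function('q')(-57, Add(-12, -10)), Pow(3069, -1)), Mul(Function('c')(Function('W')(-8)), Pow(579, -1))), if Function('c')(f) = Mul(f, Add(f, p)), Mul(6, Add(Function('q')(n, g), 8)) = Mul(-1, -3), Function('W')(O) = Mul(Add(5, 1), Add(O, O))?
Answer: Rational(3272635, 394878) ≈ 8.2877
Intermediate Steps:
Function('W')(O) = Mul(12, O) (Function('W')(O) = Mul(6, Mul(2, O)) = Mul(12, O))
Function('q')(n, g) = Rational(-15, 2) (Function('q')(n, g) = Add(-8, Mul(Rational(1, 6), Mul(-1, -3))) = Add(-8, Mul(Rational(1, 6), 3)) = Add(-8, Rational(1, 2)) = Rational(-15, 2))
Function('c')(f) = Mul(f, Add(46, f)) (Function('c')(f) = Mul(f, Add(f, 46)) = Mul(f, Add(46, f)))
Add(Mul(Function('q')(-57, Add(-12, -10)), Pow(3069, -1)), Mul(Function('c')(Function('W')(-8)), Pow(579, -1))) = Add(Mul(Rational(-15, 2), Pow(3069, -1)), Mul(Mul(Mul(12, -8), Add(46, Mul(12, -8))), Pow(579, -1))) = Add(Mul(Rational(-15, 2), Rational(1, 3069)), Mul(Mul(-96, Add(46, -96)), Rational(1, 579))) = Add(Rational(-5, 2046), Mul(Mul(-96, -50), Rational(1, 579))) = Add(Rational(-5, 2046), Mul(4800, Rational(1, 579))) = Add(Rational(-5, 2046), Rational(1600, 193)) = Rational(3272635, 394878)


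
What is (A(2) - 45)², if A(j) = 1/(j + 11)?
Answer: 341056/169 ≈ 2018.1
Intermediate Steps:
A(j) = 1/(11 + j)
(A(2) - 45)² = (1/(11 + 2) - 45)² = (1/13 - 45)² = (-584/13)² = 341056/169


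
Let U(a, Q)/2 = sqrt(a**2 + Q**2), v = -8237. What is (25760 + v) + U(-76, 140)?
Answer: 17523 + 8*sqrt(1586) ≈ 17842.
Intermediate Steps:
U(a, Q) = 2*sqrt(Q**2 + a**2) (U(a, Q) = 2*sqrt(a**2 + Q**2) = 2*sqrt(Q**2 + a**2))
(25760 + v) + U(-76, 140) = (25760 - 8237) + 2*sqrt(140**2 + (-76)**2) = 17523 + 2*sqrt(19600 + 5776) = 17523 + 2*sqrt(25376) = 17523 + 2*(4*sqrt(1586)) = 17523 + 8*sqrt(1586)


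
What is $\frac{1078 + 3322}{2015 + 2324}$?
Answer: $\frac{4400}{4339} \approx 1.0141$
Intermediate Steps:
$\frac{1078 + 3322}{2015 + 2324} = \frac{4400}{4339}$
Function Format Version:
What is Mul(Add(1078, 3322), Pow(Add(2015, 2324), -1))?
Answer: Rational(4400, 4339) ≈ 1.0141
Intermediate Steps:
Mul(Add(1078, 3322), Pow(Add(2015, 2324), -1)) = Mul(4400, Pow(4339, -1)) = Mul(4400, Rational(1, 4339)) = Rational(4400, 4339)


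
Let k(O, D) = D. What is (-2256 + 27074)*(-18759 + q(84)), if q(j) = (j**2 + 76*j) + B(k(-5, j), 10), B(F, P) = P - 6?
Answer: -131907670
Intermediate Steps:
B(F, P) = -6 + P
q(j) = 4 + j**2 + 76*j (q(j) = (j**2 + 76*j) + (-6 + 10) = (j**2 + 76*j) + 4 = 4 + j**2 + 76*j)
(-2256 + 27074)*(-18759 + q(84)) = (-2256 + 27074)*(-18759 + (4 + 84**2 + 76*84)) = 24818*(-18759 + (4 + 7056 + 6384)) = 24818*(-18759 + 13444) = 24818*(-5315) = -131907670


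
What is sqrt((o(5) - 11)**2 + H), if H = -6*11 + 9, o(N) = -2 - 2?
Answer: 2*sqrt(42) ≈ 12.961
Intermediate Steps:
o(N) = -4
H = -57 (H = -66 + 9 = -57)
sqrt((o(5) - 11)**2 + H) = sqrt((-4 - 11)**2 - 57) = sqrt((-15)**2 - 57) = sqrt(225 - 57) = sqrt(168) = 2*sqrt(42)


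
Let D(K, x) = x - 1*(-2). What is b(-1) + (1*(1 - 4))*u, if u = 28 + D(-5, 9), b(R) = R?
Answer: -118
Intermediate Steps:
D(K, x) = 2 + x (D(K, x) = x + 2 = 2 + x)
u = 39 (u = 28 + (2 + 9) = 28 + 11 = 39)
b(-1) + (1*(1 - 4))*u = -1 + (1*(1 - 4))*39 = -1 + (1*(-3))*39 = -1 - 3*39 = -1 - 117 = -118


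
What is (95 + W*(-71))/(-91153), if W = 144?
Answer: 10129/91153 ≈ 0.11112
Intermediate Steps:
(95 + W*(-71))/(-91153) = (95 + 144*(-71))/(-91153) = (95 - 10224)*(-1/91153) = -10129*(-1/91153) = 10129/91153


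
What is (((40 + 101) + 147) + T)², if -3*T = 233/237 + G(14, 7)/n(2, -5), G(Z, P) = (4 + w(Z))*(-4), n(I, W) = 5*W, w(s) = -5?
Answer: 26156299748329/315950625 ≈ 82786.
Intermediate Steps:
G(Z, P) = 4 (G(Z, P) = (4 - 5)*(-4) = -1*(-4) = 4)
T = -4877/17775 (T = -(233/237 + 4/((5*(-5))))/3 = -(233*(1/237) + 4/(-25))/3 = -(233/237 + 4*(-1/25))/3 = -(233/237 - 4/25)/3 = -⅓*4877/5925 = -4877/17775 ≈ -0.27437)
(((40 + 101) + 147) + T)² = (((40 + 101) + 147) - 4877/17775)² = ((141 + 147) - 4877/17775)² = (288 - 4877/17775)² = (5114323/17775)² = 26156299748329/315950625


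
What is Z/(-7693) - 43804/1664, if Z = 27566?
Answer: -13673357/457184 ≈ -29.908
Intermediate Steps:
Z/(-7693) - 43804/1664 = 27566/(-7693) - 43804/1664 = 27566*(-1/7693) - 43804*1/1664 = -3938/1099 - 10951/416 = -13673357/457184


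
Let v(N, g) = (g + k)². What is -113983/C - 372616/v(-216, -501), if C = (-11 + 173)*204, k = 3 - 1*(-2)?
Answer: -630560239/127036512 ≈ -4.9636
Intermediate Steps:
k = 5 (k = 3 + 2 = 5)
C = 33048 (C = 162*204 = 33048)
v(N, g) = (5 + g)² (v(N, g) = (g + 5)² = (5 + g)²)
-113983/C - 372616/v(-216, -501) = -113983/33048 - 372616/(5 - 501)² = -113983*1/33048 - 372616/((-496)²) = -113983/33048 - 372616/246016 = -113983/33048 - 372616*1/246016 = -113983/33048 - 46577/30752 = -630560239/127036512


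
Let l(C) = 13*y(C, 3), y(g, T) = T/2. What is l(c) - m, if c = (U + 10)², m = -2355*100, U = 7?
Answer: 471039/2 ≈ 2.3552e+5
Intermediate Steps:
y(g, T) = T/2 (y(g, T) = T*(½) = T/2)
m = -235500
c = 289 (c = (7 + 10)² = 17² = 289)
l(C) = 39/2 (l(C) = 13*((½)*3) = 13*(3/2) = 39/2)
l(c) - m = 39/2 - 1*(-235500) = 39/2 + 235500 = 471039/2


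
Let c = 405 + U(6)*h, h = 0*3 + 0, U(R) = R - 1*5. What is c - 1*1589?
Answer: -1184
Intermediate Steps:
U(R) = -5 + R (U(R) = R - 5 = -5 + R)
h = 0 (h = 0 + 0 = 0)
c = 405 (c = 405 + (-5 + 6)*0 = 405 + 1*0 = 405 + 0 = 405)
c - 1*1589 = 405 - 1*1589 = 405 - 1589 = -1184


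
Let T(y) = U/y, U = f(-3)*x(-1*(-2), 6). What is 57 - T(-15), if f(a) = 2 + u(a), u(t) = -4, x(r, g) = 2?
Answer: 851/15 ≈ 56.733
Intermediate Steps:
f(a) = -2 (f(a) = 2 - 4 = -2)
U = -4 (U = -2*2 = -4)
T(y) = -4/y
57 - T(-15) = 57 - (-4)/(-15) = 57 - (-4)*(-1)/15 = 57 - 1*4/15 = 57 - 4/15 = 851/15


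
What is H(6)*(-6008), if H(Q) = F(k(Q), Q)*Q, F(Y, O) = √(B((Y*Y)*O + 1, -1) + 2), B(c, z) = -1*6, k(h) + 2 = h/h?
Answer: -72096*I ≈ -72096.0*I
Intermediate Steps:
k(h) = -1 (k(h) = -2 + h/h = -2 + 1 = -1)
B(c, z) = -6
F(Y, O) = 2*I (F(Y, O) = √(-6 + 2) = √(-4) = 2*I)
H(Q) = 2*I*Q (H(Q) = (2*I)*Q = 2*I*Q)
H(6)*(-6008) = (2*I*6)*(-6008) = (12*I)*(-6008) = -72096*I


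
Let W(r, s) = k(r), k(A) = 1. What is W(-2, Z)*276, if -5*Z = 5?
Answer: 276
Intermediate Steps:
Z = -1 (Z = -⅕*5 = -1)
W(r, s) = 1
W(-2, Z)*276 = 1*276 = 276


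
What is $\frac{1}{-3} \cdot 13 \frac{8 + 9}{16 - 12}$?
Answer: $- \frac{221}{12} \approx -18.417$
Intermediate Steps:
$\frac{1}{-3} \cdot 13 \frac{8 + 9}{16 - 12} = \left(- \frac{1}{3}\right) 13 \cdot \frac{17}{4} = - \frac{13 \cdot 17 \cdot \frac{1}{4}}{3} = \left(- \frac{13}{3}\right) \frac{17}{4} = - \frac{221}{12}$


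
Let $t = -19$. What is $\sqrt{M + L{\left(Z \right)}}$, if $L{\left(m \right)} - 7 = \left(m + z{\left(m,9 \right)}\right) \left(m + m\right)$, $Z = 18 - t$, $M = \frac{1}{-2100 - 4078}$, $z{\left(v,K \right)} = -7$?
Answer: $\frac{\sqrt{84999426090}}{6178} \approx 47.191$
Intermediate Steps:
$M = - \frac{1}{6178}$ ($M = \frac{1}{-6178} = - \frac{1}{6178} \approx -0.00016186$)
$Z = 37$ ($Z = 18 - -19 = 18 + 19 = 37$)
$L{\left(m \right)} = 7 + 2 m \left(-7 + m\right)$ ($L{\left(m \right)} = 7 + \left(m - 7\right) \left(m + m\right) = 7 + \left(-7 + m\right) 2 m = 7 + 2 m \left(-7 + m\right)$)
$\sqrt{M + L{\left(Z \right)}} = \sqrt{- \frac{1}{6178} + \left(7 - 518 + 2 \cdot 37^{2}\right)} = \sqrt{- \frac{1}{6178} + \left(7 - 518 + 2 \cdot 1369\right)} = \sqrt{- \frac{1}{6178} + \left(7 - 518 + 2738\right)} = \sqrt{- \frac{1}{6178} + 2227} = \sqrt{\frac{13758405}{6178}} = \frac{\sqrt{84999426090}}{6178}$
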